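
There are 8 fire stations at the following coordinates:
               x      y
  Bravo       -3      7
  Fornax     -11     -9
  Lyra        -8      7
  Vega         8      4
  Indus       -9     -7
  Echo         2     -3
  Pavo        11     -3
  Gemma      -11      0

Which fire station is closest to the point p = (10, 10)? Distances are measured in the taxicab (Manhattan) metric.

Vega

d(p, Bravo) = 13 + 3 = 16
d(p, Fornax) = 21 + 19 = 40
d(p, Lyra) = 18 + 3 = 21
d(p, Vega) = 2 + 6 = 8
d(p, Indus) = 19 + 17 = 36
d(p, Echo) = 8 + 13 = 21
d(p, Pavo) = 1 + 13 = 14
d(p, Gemma) = 21 + 10 = 31
Vega is nearest.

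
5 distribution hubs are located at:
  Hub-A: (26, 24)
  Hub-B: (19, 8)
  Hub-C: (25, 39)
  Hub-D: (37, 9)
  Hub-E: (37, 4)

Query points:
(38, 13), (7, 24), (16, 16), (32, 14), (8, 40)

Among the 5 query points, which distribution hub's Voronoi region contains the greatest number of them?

Hub-D

(38, 13) — d² to each: Hub-A:265, Hub-B:386, Hub-C:845, Hub-D:17, Hub-E:82 → nearest is Hub-D
(7, 24) — d² to each: Hub-A:361, Hub-B:400, Hub-C:549, Hub-D:1125, Hub-E:1300 → nearest is Hub-A
(16, 16) — d² to each: Hub-A:164, Hub-B:73, Hub-C:610, Hub-D:490, Hub-E:585 → nearest is Hub-B
(32, 14) — d² to each: Hub-A:136, Hub-B:205, Hub-C:674, Hub-D:50, Hub-E:125 → nearest is Hub-D
(8, 40) — d² to each: Hub-A:580, Hub-B:1145, Hub-C:290, Hub-D:1802, Hub-E:2137 → nearest is Hub-C
Tally — Hub-A:1, Hub-B:1, Hub-C:1, Hub-D:2. Hub-D captures the most (2).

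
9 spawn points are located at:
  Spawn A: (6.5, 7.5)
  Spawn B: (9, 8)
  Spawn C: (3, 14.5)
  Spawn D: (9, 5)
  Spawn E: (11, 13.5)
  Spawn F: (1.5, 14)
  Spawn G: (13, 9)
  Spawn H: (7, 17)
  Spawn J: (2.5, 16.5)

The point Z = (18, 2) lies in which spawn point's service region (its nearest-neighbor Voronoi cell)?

Spawn G

Compare squared distances (the ordering matches that of the actual distances):
d²(Z, Spawn A) = 132.25 + 30.25 = 162.5
d²(Z, Spawn B) = 81 + 36 = 117
d²(Z, Spawn C) = 225 + 156.25 = 381.25
d²(Z, Spawn D) = 81 + 9 = 90
d²(Z, Spawn E) = 49 + 132.25 = 181.25
d²(Z, Spawn F) = 272.25 + 144 = 416.25
d²(Z, Spawn G) = 25 + 49 = 74
d²(Z, Spawn H) = 121 + 225 = 346
d²(Z, Spawn J) = 240.25 + 210.25 = 450.5
Minimum is at Spawn G.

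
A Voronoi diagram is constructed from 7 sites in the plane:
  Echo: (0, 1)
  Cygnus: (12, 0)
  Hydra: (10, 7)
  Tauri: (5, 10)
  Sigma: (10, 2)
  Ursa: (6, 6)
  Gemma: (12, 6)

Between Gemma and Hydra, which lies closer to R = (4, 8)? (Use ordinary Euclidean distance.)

Hydra

Compare squared distances:
d²(R, Gemma) = (4−12)² + (8−6)² = 64 + 4 = 68
d²(R, Hydra) = (4−10)² + (8−7)² = 36 + 1 = 37
68 > 37, so Hydra is closer.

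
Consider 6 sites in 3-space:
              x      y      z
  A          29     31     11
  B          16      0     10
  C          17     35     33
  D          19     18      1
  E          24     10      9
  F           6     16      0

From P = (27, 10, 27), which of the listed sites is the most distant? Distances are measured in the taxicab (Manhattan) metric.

F

d(P,A) = 2 + 21 + 16 = 39
d(P,B) = 11 + 10 + 17 = 38
d(P,C) = 10 + 25 + 6 = 41
d(P,D) = 8 + 8 + 26 = 42
d(P,E) = 3 + 0 + 18 = 21
d(P,F) = 21 + 6 + 27 = 54
The largest is to F.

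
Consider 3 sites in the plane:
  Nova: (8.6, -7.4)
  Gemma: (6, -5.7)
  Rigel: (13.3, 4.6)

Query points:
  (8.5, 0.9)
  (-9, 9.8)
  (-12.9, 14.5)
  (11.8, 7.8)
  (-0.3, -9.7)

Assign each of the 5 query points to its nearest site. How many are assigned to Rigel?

(8.5, 0.9) — d² to each: Nova:68.9, Gemma:49.81, Rigel:36.73 → nearest is Rigel
(-9, 9.8) — d² to each: Nova:605.6, Gemma:465.25, Rigel:524.33 → nearest is Gemma
(-12.9, 14.5) — d² to each: Nova:941.86, Gemma:765.25, Rigel:784.45 → nearest is Gemma
(11.8, 7.8) — d² to each: Nova:241.28, Gemma:215.89, Rigel:12.49 → nearest is Rigel
(-0.3, -9.7) — d² to each: Nova:84.5, Gemma:55.69, Rigel:389.45 → nearest is Gemma
2 of the 5 points have Rigel as nearest.

2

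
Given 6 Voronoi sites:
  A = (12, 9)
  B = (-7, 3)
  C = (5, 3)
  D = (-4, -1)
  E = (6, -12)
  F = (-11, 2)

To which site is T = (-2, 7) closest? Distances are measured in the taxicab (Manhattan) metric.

d(T,A) = |-2−12| + |7−9| = 14 + 2 = 16
d(T,B) = |-2−(-7)| + |7−3| = 5 + 4 = 9
d(T,C) = |-2−5| + |7−3| = 7 + 4 = 11
d(T,D) = |-2−(-4)| + |7−(-1)| = 2 + 8 = 10
d(T,E) = |-2−6| + |7−(-12)| = 8 + 19 = 27
d(T,F) = |-2−(-11)| + |7−2| = 9 + 5 = 14
B is nearest.

B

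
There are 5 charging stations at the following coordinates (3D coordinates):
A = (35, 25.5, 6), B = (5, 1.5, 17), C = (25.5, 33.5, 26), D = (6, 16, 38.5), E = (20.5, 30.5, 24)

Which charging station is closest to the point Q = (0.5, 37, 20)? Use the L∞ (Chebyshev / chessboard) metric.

d(Q,A) = max(34.5, 11.5, 14) = 34.5
d(Q,B) = max(4.5, 35.5, 3) = 35.5
d(Q,C) = max(25, 3.5, 6) = 25
d(Q,D) = max(5.5, 21, 18.5) = 21
d(Q,E) = max(20, 6.5, 4) = 20
Minimum is at E.

E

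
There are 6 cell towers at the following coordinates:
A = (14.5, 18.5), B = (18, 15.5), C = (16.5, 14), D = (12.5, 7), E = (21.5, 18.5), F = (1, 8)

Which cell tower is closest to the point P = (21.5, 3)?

Since √ is increasing, it suffices to compare squared distances:
|PA|² = (21.5−14.5)² + (3−18.5)² = 49 + 240.25 = 289.25
|PB|² = (21.5−18)² + (3−15.5)² = 12.25 + 156.25 = 168.5
|PC|² = (21.5−16.5)² + (3−14)² = 25 + 121 = 146
|PD|² = (21.5−12.5)² + (3−7)² = 81 + 16 = 97
|PE|² = (21.5−21.5)² + (3−18.5)² = 0 + 240.25 = 240.25
|PF|² = (21.5−1)² + (3−8)² = 420.25 + 25 = 445.25
D is nearest.

D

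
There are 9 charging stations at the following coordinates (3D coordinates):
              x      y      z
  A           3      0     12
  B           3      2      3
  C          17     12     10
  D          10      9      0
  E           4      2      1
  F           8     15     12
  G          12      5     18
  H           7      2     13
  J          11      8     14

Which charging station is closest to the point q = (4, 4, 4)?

Squared Euclidean distances:
|qA|² = 1 + 16 + 64 = 81
|qB|² = 1 + 4 + 1 = 6
|qC|² = 169 + 64 + 36 = 269
|qD|² = 36 + 25 + 16 = 77
|qE|² = 0 + 4 + 9 = 13
|qF|² = 16 + 121 + 64 = 201
|qG|² = 64 + 1 + 196 = 261
|qH|² = 9 + 4 + 81 = 94
|qJ|² = 49 + 16 + 100 = 165
The smallest is to B, so q lies in the Voronoi region of B.

B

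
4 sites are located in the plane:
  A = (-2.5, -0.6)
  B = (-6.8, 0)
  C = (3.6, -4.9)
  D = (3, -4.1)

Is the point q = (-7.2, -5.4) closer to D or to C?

Compare squared distances:
|qD|² = (-7.2−3)² + (-5.4−(-4.1))² = 104.04 + 1.69 = 105.73
|qC|² = (-7.2−3.6)² + (-5.4−(-4.9))² = 116.64 + 0.25 = 116.89
105.73 < 116.89, so D is closer.

D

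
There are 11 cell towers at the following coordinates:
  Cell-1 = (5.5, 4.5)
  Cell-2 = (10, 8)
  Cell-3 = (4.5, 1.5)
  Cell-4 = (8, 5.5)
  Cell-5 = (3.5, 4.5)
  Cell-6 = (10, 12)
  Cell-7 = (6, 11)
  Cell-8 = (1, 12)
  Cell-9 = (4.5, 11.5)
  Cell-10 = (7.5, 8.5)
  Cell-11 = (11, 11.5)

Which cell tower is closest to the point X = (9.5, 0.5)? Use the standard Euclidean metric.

Cell-3

Compare squared distances (the ordering matches that of the actual distances):
d²(X, Cell-1) = 16 + 16 = 32
d²(X, Cell-2) = 0.25 + 56.25 = 56.5
d²(X, Cell-3) = 25 + 1 = 26
d²(X, Cell-4) = 2.25 + 25 = 27.25
d²(X, Cell-5) = 36 + 16 = 52
d²(X, Cell-6) = 0.25 + 132.25 = 132.5
d²(X, Cell-7) = 12.25 + 110.25 = 122.5
d²(X, Cell-8) = 72.25 + 132.25 = 204.5
d²(X, Cell-9) = 25 + 121 = 146
d²(X, Cell-10) = 4 + 64 = 68
d²(X, Cell-11) = 2.25 + 121 = 123.25
Cell-3 is nearest.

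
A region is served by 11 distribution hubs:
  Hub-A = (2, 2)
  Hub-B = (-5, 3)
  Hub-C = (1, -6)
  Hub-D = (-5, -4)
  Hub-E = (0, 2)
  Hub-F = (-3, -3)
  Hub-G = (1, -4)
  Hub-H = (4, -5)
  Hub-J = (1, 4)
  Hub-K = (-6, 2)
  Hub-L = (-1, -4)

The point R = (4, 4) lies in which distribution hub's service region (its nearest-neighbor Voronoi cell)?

Squared Euclidean distances:
d²(R, Hub-A) = (4−2)² + (4−2)² = 4 + 4 = 8
d²(R, Hub-B) = (4−(-5))² + (4−3)² = 81 + 1 = 82
d²(R, Hub-C) = (4−1)² + (4−(-6))² = 9 + 100 = 109
d²(R, Hub-D) = (4−(-5))² + (4−(-4))² = 81 + 64 = 145
d²(R, Hub-E) = (4−0)² + (4−2)² = 16 + 4 = 20
d²(R, Hub-F) = (4−(-3))² + (4−(-3))² = 49 + 49 = 98
d²(R, Hub-G) = (4−1)² + (4−(-4))² = 9 + 64 = 73
d²(R, Hub-H) = (4−4)² + (4−(-5))² = 0 + 81 = 81
d²(R, Hub-J) = (4−1)² + (4−4)² = 9 + 0 = 9
d²(R, Hub-K) = (4−(-6))² + (4−2)² = 100 + 4 = 104
d²(R, Hub-L) = (4−(-1))² + (4−(-4))² = 25 + 64 = 89
The smallest is to Hub-A, so R lies in the Voronoi region of Hub-A.

Hub-A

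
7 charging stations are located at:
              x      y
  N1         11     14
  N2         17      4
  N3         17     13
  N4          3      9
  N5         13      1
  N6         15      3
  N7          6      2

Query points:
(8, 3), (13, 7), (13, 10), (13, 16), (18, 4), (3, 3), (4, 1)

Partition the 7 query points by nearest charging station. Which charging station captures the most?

N7

(8, 3) — d² to each: N1:130, N2:82, N3:181, N4:61, N5:29, N6:49, N7:5 → nearest is N7
(13, 7) — d² to each: N1:53, N2:25, N3:52, N4:104, N5:36, N6:20, N7:74 → nearest is N6
(13, 10) — d² to each: N1:20, N2:52, N3:25, N4:101, N5:81, N6:53, N7:113 → nearest is N1
(13, 16) — d² to each: N1:8, N2:160, N3:25, N4:149, N5:225, N6:173, N7:245 → nearest is N1
(18, 4) — d² to each: N1:149, N2:1, N3:82, N4:250, N5:34, N6:10, N7:148 → nearest is N2
(3, 3) — d² to each: N1:185, N2:197, N3:296, N4:36, N5:104, N6:144, N7:10 → nearest is N7
(4, 1) — d² to each: N1:218, N2:178, N3:313, N4:65, N5:81, N6:125, N7:5 → nearest is N7
Tally — N1:2, N2:1, N6:1, N7:3. N7 captures the most (3).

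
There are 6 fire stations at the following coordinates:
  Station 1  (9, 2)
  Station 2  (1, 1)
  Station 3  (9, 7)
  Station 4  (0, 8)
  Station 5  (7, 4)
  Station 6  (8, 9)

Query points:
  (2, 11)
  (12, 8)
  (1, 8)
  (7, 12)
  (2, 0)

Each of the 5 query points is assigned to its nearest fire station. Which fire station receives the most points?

(2, 11) — d² to each: Station 1:130, Station 2:101, Station 3:65, Station 4:13, Station 5:74, Station 6:40 → nearest is Station 4
(12, 8) — d² to each: Station 1:45, Station 2:170, Station 3:10, Station 4:144, Station 5:41, Station 6:17 → nearest is Station 3
(1, 8) — d² to each: Station 1:100, Station 2:49, Station 3:65, Station 4:1, Station 5:52, Station 6:50 → nearest is Station 4
(7, 12) — d² to each: Station 1:104, Station 2:157, Station 3:29, Station 4:65, Station 5:64, Station 6:10 → nearest is Station 6
(2, 0) — d² to each: Station 1:53, Station 2:2, Station 3:98, Station 4:68, Station 5:41, Station 6:117 → nearest is Station 2
Tally — Station 2:1, Station 3:1, Station 4:2, Station 6:1. Station 4 captures the most (2).

Station 4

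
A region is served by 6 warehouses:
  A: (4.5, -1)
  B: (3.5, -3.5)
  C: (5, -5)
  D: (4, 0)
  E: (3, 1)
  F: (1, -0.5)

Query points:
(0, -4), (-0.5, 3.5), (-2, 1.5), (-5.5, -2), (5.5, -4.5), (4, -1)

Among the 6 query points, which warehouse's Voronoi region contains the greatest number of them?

(0, -4) — d² to each: A:29.25, B:12.5, C:26, D:32, E:34, F:13.25 → nearest is B
(-0.5, 3.5) — d² to each: A:45.25, B:65, C:102.5, D:32.5, E:18.5, F:18.25 → nearest is F
(-2, 1.5) — d² to each: A:48.5, B:55.25, C:91.25, D:38.25, E:25.25, F:13 → nearest is F
(-5.5, -2) — d² to each: A:101, B:83.25, C:119.25, D:94.25, E:81.25, F:44.5 → nearest is F
(5.5, -4.5) — d² to each: A:13.25, B:5, C:0.5, D:22.5, E:36.5, F:36.25 → nearest is C
(4, -1) — d² to each: A:0.25, B:6.5, C:17, D:1, E:5, F:9.25 → nearest is A
Tally — A:1, B:1, C:1, F:3. F captures the most (3).

F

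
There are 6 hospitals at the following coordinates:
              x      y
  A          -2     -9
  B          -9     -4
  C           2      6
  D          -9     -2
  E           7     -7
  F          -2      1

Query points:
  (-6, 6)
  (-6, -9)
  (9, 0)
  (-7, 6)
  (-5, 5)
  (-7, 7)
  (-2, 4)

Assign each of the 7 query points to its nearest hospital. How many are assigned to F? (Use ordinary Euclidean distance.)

5

(-6, 6) — d² to each: A:241, B:109, C:64, D:73, E:338, F:41 → nearest is F
(-6, -9) — d² to each: A:16, B:34, C:289, D:58, E:173, F:116 → nearest is A
(9, 0) — d² to each: A:202, B:340, C:85, D:328, E:53, F:122 → nearest is E
(-7, 6) — d² to each: A:250, B:104, C:81, D:68, E:365, F:50 → nearest is F
(-5, 5) — d² to each: A:205, B:97, C:50, D:65, E:288, F:25 → nearest is F
(-7, 7) — d² to each: A:281, B:125, C:82, D:85, E:392, F:61 → nearest is F
(-2, 4) — d² to each: A:169, B:113, C:20, D:85, E:202, F:9 → nearest is F
5 of the 7 points have F as nearest.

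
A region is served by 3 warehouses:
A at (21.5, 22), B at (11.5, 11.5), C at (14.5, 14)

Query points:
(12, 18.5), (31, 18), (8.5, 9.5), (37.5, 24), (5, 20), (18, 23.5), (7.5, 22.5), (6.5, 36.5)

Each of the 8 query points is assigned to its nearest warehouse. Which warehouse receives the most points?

(12, 18.5) — d² to each: A:102.5, B:49.25, C:26.5 → nearest is C
(31, 18) — d² to each: A:106.25, B:422.5, C:288.25 → nearest is A
(8.5, 9.5) — d² to each: A:325.25, B:13, C:56.25 → nearest is B
(37.5, 24) — d² to each: A:260, B:832.25, C:629 → nearest is A
(5, 20) — d² to each: A:276.25, B:114.5, C:126.25 → nearest is B
(18, 23.5) — d² to each: A:14.5, B:186.25, C:102.5 → nearest is A
(7.5, 22.5) — d² to each: A:196.25, B:137, C:121.25 → nearest is C
(6.5, 36.5) — d² to each: A:435.25, B:650, C:570.25 → nearest is A
Tally — A:4, B:2, C:2. A captures the most (4).

A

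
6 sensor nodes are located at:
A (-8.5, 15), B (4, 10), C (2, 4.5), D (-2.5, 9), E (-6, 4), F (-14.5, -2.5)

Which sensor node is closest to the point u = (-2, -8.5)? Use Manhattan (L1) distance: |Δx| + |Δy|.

d(u,A) = |-2−(-8.5)| + |-8.5−15| = 6.5 + 23.5 = 30
d(u,B) = |-2−4| + |-8.5−10| = 6 + 18.5 = 24.5
d(u,C) = |-2−2| + |-8.5−4.5| = 4 + 13 = 17
d(u,D) = |-2−(-2.5)| + |-8.5−9| = 0.5 + 17.5 = 18
d(u,E) = |-2−(-6)| + |-8.5−4| = 4 + 12.5 = 16.5
d(u,F) = |-2−(-14.5)| + |-8.5−(-2.5)| = 12.5 + 6 = 18.5
E is nearest.

E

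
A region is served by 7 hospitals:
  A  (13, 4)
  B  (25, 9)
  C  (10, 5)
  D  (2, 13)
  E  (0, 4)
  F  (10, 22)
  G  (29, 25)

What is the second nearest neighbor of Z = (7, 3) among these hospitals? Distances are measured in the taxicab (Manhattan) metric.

d(Z,A) = |7−13| + |3−4| = 6 + 1 = 7
d(Z,B) = |7−25| + |3−9| = 18 + 6 = 24
d(Z,C) = |7−10| + |3−5| = 3 + 2 = 5
d(Z,D) = |7−2| + |3−13| = 5 + 10 = 15
d(Z,E) = |7−0| + |3−4| = 7 + 1 = 8
d(Z,F) = |7−10| + |3−22| = 3 + 19 = 22
d(Z,G) = |7−29| + |3−25| = 22 + 22 = 44
Sorted ascending: C, A, E, … — the second-nearest is A.

A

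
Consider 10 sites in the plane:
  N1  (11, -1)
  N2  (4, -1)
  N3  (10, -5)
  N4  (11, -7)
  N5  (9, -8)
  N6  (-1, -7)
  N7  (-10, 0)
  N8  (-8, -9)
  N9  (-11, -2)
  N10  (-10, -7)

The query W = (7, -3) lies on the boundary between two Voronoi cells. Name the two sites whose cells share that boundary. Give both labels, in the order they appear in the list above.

N2 and N3

Squared distances from W to each site:
|WN1|² = 16 + 4 = 20
|WN2|² = 9 + 4 = 13
|WN3|² = 9 + 4 = 13
|WN4|² = 16 + 16 = 32
|WN5|² = 4 + 25 = 29
|WN6|² = 64 + 16 = 80
|WN7|² = 289 + 9 = 298
|WN8|² = 225 + 36 = 261
|WN9|² = 324 + 1 = 325
d²(W, N10) = 289 + 16 = 305
W is equidistant from N2 and N3 (both at squared distance 13), and every other site is strictly farther — so W lies on the N2–N3 Voronoi edge.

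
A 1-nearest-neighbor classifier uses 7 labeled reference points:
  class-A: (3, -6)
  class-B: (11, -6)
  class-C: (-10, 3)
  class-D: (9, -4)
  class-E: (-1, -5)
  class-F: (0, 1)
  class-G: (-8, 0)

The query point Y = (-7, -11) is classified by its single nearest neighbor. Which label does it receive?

Squared Euclidean distances:
d²(Y, class-A) = 100 + 25 = 125
d²(Y, class-B) = 324 + 25 = 349
d²(Y, class-C) = 9 + 196 = 205
d²(Y, class-D) = 256 + 49 = 305
d²(Y, class-E) = 36 + 36 = 72
d²(Y, class-F) = 49 + 144 = 193
d²(Y, class-G) = 1 + 121 = 122
The smallest is to class-E, so Y lies in the Voronoi region of class-E.

class-E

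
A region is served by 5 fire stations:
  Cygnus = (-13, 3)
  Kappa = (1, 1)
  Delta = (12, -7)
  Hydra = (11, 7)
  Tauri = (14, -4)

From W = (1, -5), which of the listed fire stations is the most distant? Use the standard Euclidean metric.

Since √ is increasing, it suffices to compare squared distances:
d²(W, Cygnus) = 196 + 64 = 260
d²(W, Kappa) = 0 + 36 = 36
d²(W, Delta) = 121 + 4 = 125
d²(W, Hydra) = 100 + 144 = 244
d²(W, Tauri) = 169 + 1 = 170
The largest is to Cygnus.

Cygnus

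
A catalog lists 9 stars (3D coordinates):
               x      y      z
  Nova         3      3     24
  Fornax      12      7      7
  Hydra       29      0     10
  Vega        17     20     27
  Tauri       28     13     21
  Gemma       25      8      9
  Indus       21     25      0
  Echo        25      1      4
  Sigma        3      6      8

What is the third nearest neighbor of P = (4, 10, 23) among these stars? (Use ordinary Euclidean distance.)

Compare squared distances (the ordering matches that of the actual distances):
d²(P, Nova) = (4−3)² + (10−3)² + (23−24)² = 1 + 49 + 1 = 51
d²(P, Fornax) = (4−12)² + (10−7)² + (23−7)² = 64 + 9 + 256 = 329
d²(P, Hydra) = (4−29)² + (10−0)² + (23−10)² = 625 + 100 + 169 = 894
d²(P, Vega) = (4−17)² + (10−20)² + (23−27)² = 169 + 100 + 16 = 285
d²(P, Tauri) = (4−28)² + (10−13)² + (23−21)² = 576 + 9 + 4 = 589
d²(P, Gemma) = (4−25)² + (10−8)² + (23−9)² = 441 + 4 + 196 = 641
d²(P, Indus) = (4−21)² + (10−25)² + (23−0)² = 289 + 225 + 529 = 1043
d²(P, Echo) = (4−25)² + (10−1)² + (23−4)² = 441 + 81 + 361 = 883
d²(P, Sigma) = (4−3)² + (10−6)² + (23−8)² = 1 + 16 + 225 = 242
Sorted ascending: Nova, Sigma, Vega, Fornax, … — the third-nearest is Vega.

Vega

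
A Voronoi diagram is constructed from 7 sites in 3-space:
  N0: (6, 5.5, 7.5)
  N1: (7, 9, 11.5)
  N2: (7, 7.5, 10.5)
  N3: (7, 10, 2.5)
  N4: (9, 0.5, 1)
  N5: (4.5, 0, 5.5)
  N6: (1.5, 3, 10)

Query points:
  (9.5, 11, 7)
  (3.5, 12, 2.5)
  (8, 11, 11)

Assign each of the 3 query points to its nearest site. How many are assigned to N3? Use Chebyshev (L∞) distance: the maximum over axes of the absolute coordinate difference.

(9.5, 11, 7) — d to each: N0:5.5, N1:4.5, N2:3.5, N3:4.5, N4:10.5, N5:11, N6:8 → nearest is N2
(3.5, 12, 2.5) — d to each: N0:6.5, N1:9, N2:8, N3:3.5, N4:11.5, N5:12, N6:9 → nearest is N3
(8, 11, 11) — d to each: N0:5.5, N1:2, N2:3.5, N3:8.5, N4:10.5, N5:11, N6:8 → nearest is N1
1 of the 3 points has N3 as nearest.

1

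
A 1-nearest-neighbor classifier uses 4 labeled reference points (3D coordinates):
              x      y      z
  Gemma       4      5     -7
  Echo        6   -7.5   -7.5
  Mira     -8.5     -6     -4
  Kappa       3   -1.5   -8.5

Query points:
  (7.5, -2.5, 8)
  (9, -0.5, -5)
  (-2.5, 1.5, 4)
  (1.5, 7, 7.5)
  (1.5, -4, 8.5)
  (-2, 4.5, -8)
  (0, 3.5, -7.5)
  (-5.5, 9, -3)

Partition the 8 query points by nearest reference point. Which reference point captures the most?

Gemma

(7.5, -2.5, 8) — d² to each: Gemma:293.5, Echo:267.5, Mira:412.25, Kappa:293.5 → nearest is Echo
(9, -0.5, -5) — d² to each: Gemma:59.25, Echo:64.25, Mira:337.5, Kappa:49.25 → nearest is Kappa
(-2.5, 1.5, 4) — d² to each: Gemma:175.5, Echo:285.5, Mira:156.25, Kappa:195.5 → nearest is Mira
(1.5, 7, 7.5) — d² to each: Gemma:220.5, Echo:455.5, Mira:401.25, Kappa:330.5 → nearest is Gemma
(1.5, -4, 8.5) — d² to each: Gemma:327.5, Echo:288.5, Mira:260.25, Kappa:297.5 → nearest is Mira
(-2, 4.5, -8) — d² to each: Gemma:37.25, Echo:208.25, Mira:168.5, Kappa:61.25 → nearest is Gemma
(0, 3.5, -7.5) — d² to each: Gemma:18.5, Echo:157, Mira:174.75, Kappa:35 → nearest is Gemma
(-5.5, 9, -3) — d² to each: Gemma:122.25, Echo:424.75, Mira:235, Kappa:212.75 → nearest is Gemma
Tally — Gemma:4, Echo:1, Mira:2, Kappa:1. Gemma captures the most (4).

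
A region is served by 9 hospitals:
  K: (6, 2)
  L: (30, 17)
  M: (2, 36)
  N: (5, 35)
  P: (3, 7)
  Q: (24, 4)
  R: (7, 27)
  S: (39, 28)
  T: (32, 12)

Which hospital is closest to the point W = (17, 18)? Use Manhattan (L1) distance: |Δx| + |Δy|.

d(W,K) = 11 + 16 = 27
d(W,L) = 13 + 1 = 14
d(W,M) = 15 + 18 = 33
d(W,N) = 12 + 17 = 29
d(W,P) = 14 + 11 = 25
d(W,Q) = 7 + 14 = 21
d(W,R) = 10 + 9 = 19
d(W,S) = 22 + 10 = 32
d(W,T) = 15 + 6 = 21
The smallest is to L, so W lies in the Voronoi region of L.

L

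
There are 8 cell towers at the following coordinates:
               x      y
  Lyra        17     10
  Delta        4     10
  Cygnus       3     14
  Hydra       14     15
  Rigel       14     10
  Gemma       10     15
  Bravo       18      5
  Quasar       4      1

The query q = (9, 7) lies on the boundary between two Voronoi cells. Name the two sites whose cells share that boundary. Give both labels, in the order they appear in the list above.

Delta and Rigel

Squared distances from q to each site:
d²(q, Lyra) = 64 + 9 = 73
d²(q, Delta) = 25 + 9 = 34
d²(q, Cygnus) = 36 + 49 = 85
d²(q, Hydra) = 25 + 64 = 89
d²(q, Rigel) = 25 + 9 = 34
d²(q, Gemma) = 1 + 64 = 65
d²(q, Bravo) = 81 + 4 = 85
d²(q, Quasar) = 25 + 36 = 61
q is equidistant from Delta and Rigel (both at squared distance 34), and every other site is strictly farther — so q lies on the Delta–Rigel Voronoi edge.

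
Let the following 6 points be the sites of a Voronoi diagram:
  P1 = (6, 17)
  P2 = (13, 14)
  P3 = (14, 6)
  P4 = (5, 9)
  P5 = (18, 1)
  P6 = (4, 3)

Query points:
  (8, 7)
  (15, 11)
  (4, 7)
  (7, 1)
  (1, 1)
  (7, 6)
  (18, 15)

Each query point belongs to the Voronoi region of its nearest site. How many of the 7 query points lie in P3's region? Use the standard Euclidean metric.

0

(8, 7) — d² to each: P1:104, P2:74, P3:37, P4:13, P5:136, P6:32 → nearest is P4
(15, 11) — d² to each: P1:117, P2:13, P3:26, P4:104, P5:109, P6:185 → nearest is P2
(4, 7) — d² to each: P1:104, P2:130, P3:101, P4:5, P5:232, P6:16 → nearest is P4
(7, 1) — d² to each: P1:257, P2:205, P3:74, P4:68, P5:121, P6:13 → nearest is P6
(1, 1) — d² to each: P1:281, P2:313, P3:194, P4:80, P5:289, P6:13 → nearest is P6
(7, 6) — d² to each: P1:122, P2:100, P3:49, P4:13, P5:146, P6:18 → nearest is P4
(18, 15) — d² to each: P1:148, P2:26, P3:97, P4:205, P5:196, P6:340 → nearest is P2
0 of the 7 points have P3 as nearest.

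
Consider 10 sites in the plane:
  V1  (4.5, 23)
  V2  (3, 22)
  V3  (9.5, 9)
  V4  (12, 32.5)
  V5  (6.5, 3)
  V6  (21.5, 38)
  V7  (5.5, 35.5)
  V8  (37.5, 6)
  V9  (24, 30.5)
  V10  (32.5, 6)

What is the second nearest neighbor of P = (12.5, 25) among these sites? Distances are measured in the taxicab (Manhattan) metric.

V1

d(P,V1) = |12.5−4.5| + |25−23| = 8 + 2 = 10
d(P,V2) = |12.5−3| + |25−22| = 9.5 + 3 = 12.5
d(P,V3) = |12.5−9.5| + |25−9| = 3 + 16 = 19
d(P,V4) = |12.5−12| + |25−32.5| = 0.5 + 7.5 = 8
d(P,V5) = |12.5−6.5| + |25−3| = 6 + 22 = 28
d(P,V6) = |12.5−21.5| + |25−38| = 9 + 13 = 22
d(P,V7) = |12.5−5.5| + |25−35.5| = 7 + 10.5 = 17.5
d(P,V8) = |12.5−37.5| + |25−6| = 25 + 19 = 44
d(P,V9) = |12.5−24| + |25−30.5| = 11.5 + 5.5 = 17
d(P, V10) = |12.5−32.5| + |25−6| = 20 + 19 = 39
Sorted ascending: V4, V1, V2, … — the second-nearest is V1.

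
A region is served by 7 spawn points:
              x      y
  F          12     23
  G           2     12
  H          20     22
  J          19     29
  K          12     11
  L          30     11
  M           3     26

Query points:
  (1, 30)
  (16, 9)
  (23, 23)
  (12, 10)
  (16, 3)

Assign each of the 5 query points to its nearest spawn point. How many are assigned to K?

3

(1, 30) — d² to each: F:170, G:325, H:425, J:325, K:482, L:1202, M:20 → nearest is M
(16, 9) — d² to each: F:212, G:205, H:185, J:409, K:20, L:200, M:458 → nearest is K
(23, 23) — d² to each: F:121, G:562, H:10, J:52, K:265, L:193, M:409 → nearest is H
(12, 10) — d² to each: F:169, G:104, H:208, J:410, K:1, L:325, M:337 → nearest is K
(16, 3) — d² to each: F:416, G:277, H:377, J:685, K:80, L:260, M:698 → nearest is K
3 of the 5 points have K as nearest.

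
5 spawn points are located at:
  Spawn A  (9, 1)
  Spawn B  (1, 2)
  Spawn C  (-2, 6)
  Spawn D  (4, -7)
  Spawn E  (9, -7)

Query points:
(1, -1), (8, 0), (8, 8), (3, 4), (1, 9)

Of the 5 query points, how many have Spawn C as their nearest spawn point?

(1, -1) — d² to each: Spawn A:68, Spawn B:9, Spawn C:58, Spawn D:45, Spawn E:100 → nearest is Spawn B
(8, 0) — d² to each: Spawn A:2, Spawn B:53, Spawn C:136, Spawn D:65, Spawn E:50 → nearest is Spawn A
(8, 8) — d² to each: Spawn A:50, Spawn B:85, Spawn C:104, Spawn D:241, Spawn E:226 → nearest is Spawn A
(3, 4) — d² to each: Spawn A:45, Spawn B:8, Spawn C:29, Spawn D:122, Spawn E:157 → nearest is Spawn B
(1, 9) — d² to each: Spawn A:128, Spawn B:49, Spawn C:18, Spawn D:265, Spawn E:320 → nearest is Spawn C
1 of the 5 points has Spawn C as nearest.

1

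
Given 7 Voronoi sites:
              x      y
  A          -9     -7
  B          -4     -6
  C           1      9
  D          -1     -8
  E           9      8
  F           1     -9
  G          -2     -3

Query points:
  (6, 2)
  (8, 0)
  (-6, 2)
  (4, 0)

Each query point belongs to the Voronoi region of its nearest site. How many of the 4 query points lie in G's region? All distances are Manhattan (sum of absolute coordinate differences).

2

(6, 2) — d to each: A:24, B:18, C:12, D:17, E:9, F:16, G:13 → nearest is E
(8, 0) — d to each: A:24, B:18, C:16, D:17, E:9, F:16, G:13 → nearest is E
(-6, 2) — d to each: A:12, B:10, C:14, D:15, E:21, F:18, G:9 → nearest is G
(4, 0) — d to each: A:20, B:14, C:12, D:13, E:13, F:12, G:9 → nearest is G
2 of the 4 points have G as nearest.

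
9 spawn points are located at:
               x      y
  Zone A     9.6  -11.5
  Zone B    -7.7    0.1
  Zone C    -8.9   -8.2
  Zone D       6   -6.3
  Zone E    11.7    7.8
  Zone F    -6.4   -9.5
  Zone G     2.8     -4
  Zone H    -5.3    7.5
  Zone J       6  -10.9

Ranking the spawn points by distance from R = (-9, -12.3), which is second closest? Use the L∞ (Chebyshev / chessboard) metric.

Zone C

d(R, Zone A) = max(18.6, 0.8) = 18.6
d(R, Zone B) = max(1.3, 12.4) = 12.4
d(R, Zone C) = max(0.1, 4.1) = 4.1
d(R, Zone D) = max(15, 6) = 15
d(R, Zone E) = max(20.7, 20.1) = 20.7
d(R, Zone F) = max(2.6, 2.8) = 2.8
d(R, Zone G) = max(11.8, 8.3) = 11.8
d(R, Zone H) = max(3.7, 19.8) = 19.8
d(R, Zone J) = max(15, 1.4) = 15
Sorted ascending: Zone F, Zone C, Zone G, … — the second-nearest is Zone C.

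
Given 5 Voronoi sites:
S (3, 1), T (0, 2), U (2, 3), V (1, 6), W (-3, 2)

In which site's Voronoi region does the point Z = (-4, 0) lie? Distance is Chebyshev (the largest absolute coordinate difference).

W

d(Z,S) = max(7, 1) = 7
d(Z,T) = max(4, 2) = 4
d(Z,U) = max(6, 3) = 6
d(Z,V) = max(5, 6) = 6
d(Z,W) = max(1, 2) = 2
Minimum is at W.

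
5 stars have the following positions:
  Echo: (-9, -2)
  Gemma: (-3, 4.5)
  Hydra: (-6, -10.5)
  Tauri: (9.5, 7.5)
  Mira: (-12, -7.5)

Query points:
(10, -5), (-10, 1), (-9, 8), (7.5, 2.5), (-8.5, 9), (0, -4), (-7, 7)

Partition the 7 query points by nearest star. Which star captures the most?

(10, -5) — d² to each: Echo:370, Gemma:259.25, Hydra:286.25, Tauri:156.5, Mira:490.25 → nearest is Tauri
(-10, 1) — d² to each: Echo:10, Gemma:61.25, Hydra:148.25, Tauri:422.5, Mira:76.25 → nearest is Echo
(-9, 8) — d² to each: Echo:100, Gemma:48.25, Hydra:351.25, Tauri:342.5, Mira:249.25 → nearest is Gemma
(7.5, 2.5) — d² to each: Echo:292.5, Gemma:114.25, Hydra:351.25, Tauri:29, Mira:480.25 → nearest is Tauri
(-8.5, 9) — d² to each: Echo:121.25, Gemma:50.5, Hydra:386.5, Tauri:326.25, Mira:284.5 → nearest is Gemma
(0, -4) — d² to each: Echo:85, Gemma:81.25, Hydra:78.25, Tauri:222.5, Mira:156.25 → nearest is Hydra
(-7, 7) — d² to each: Echo:85, Gemma:22.25, Hydra:307.25, Tauri:272.5, Mira:235.25 → nearest is Gemma
Tally — Echo:1, Gemma:3, Hydra:1, Tauri:2. Gemma captures the most (3).

Gemma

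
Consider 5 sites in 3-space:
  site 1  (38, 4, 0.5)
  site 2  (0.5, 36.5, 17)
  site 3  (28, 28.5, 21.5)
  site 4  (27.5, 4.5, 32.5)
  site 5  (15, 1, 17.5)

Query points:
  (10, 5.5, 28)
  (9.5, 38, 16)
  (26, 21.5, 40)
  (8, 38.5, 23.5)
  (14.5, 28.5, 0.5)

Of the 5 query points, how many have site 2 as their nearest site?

(10, 5.5, 28) — d² to each: site 1:1542.5, site 2:1172.25, site 3:895.25, site 4:327.5, site 5:155.5 → nearest is site 5
(9.5, 38, 16) — d² to each: site 1:2208.5, site 2:84.25, site 3:462.75, site 4:1718.5, site 5:1401.5 → nearest is site 2
(26, 21.5, 40) — d² to each: site 1:2010.5, site 2:1404.25, site 3:395.25, site 4:347.5, site 5:1047.5 → nearest is site 4
(8, 38.5, 23.5) — d² to each: site 1:2619.25, site 2:102.5, site 3:504, site 4:1617.25, site 5:1491.25 → nearest is site 2
(14.5, 28.5, 0.5) — d² to each: site 1:1152.5, site 2:532.25, site 3:623.25, site 4:1769, site 5:1045.5 → nearest is site 2
3 of the 5 points have site 2 as nearest.

3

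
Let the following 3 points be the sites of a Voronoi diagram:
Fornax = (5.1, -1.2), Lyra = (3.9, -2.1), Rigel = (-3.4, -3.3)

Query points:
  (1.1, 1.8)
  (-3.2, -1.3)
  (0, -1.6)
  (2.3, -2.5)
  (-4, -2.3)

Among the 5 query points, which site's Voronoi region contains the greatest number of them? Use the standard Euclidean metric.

Rigel

(1.1, 1.8) — d² to each: Fornax:25, Lyra:23.05, Rigel:46.26 → nearest is Lyra
(-3.2, -1.3) — d² to each: Fornax:68.9, Lyra:51.05, Rigel:4.04 → nearest is Rigel
(0, -1.6) — d² to each: Fornax:26.17, Lyra:15.46, Rigel:14.45 → nearest is Rigel
(2.3, -2.5) — d² to each: Fornax:9.53, Lyra:2.72, Rigel:33.13 → nearest is Lyra
(-4, -2.3) — d² to each: Fornax:84.02, Lyra:62.45, Rigel:1.36 → nearest is Rigel
Tally — Lyra:2, Rigel:3. Rigel captures the most (3).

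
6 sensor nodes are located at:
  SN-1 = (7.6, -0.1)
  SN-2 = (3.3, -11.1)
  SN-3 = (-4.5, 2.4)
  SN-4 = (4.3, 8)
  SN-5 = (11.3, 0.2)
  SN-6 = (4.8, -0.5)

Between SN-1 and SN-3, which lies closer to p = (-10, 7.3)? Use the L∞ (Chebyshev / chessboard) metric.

SN-3

d(p, SN-1) = max(17.6, 7.4) = 17.6
d(p, SN-3) = max(5.5, 4.9) = 5.5
17.6 > 5.5, so SN-3 is closer.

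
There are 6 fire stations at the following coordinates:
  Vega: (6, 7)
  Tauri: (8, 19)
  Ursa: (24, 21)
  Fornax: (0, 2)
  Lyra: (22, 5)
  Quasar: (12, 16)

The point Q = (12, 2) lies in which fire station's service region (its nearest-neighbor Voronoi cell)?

Since √ is increasing, it suffices to compare squared distances:
d²(Q, Vega) = (12−6)² + (2−7)² = 36 + 25 = 61
d²(Q, Tauri) = (12−8)² + (2−19)² = 16 + 289 = 305
d²(Q, Ursa) = (12−24)² + (2−21)² = 144 + 361 = 505
d²(Q, Fornax) = (12−0)² + (2−2)² = 144 + 0 = 144
d²(Q, Lyra) = (12−22)² + (2−5)² = 100 + 9 = 109
d²(Q, Quasar) = (12−12)² + (2−16)² = 0 + 196 = 196
The smallest is to Vega, so Q lies in the Voronoi region of Vega.

Vega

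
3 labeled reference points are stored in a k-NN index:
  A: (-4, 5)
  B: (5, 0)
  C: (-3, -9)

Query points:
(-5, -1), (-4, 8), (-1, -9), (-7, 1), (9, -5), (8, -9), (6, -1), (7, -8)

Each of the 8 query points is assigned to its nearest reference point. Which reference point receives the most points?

(-5, -1) — d² to each: A:37, B:101, C:68 → nearest is A
(-4, 8) — d² to each: A:9, B:145, C:290 → nearest is A
(-1, -9) — d² to each: A:205, B:117, C:4 → nearest is C
(-7, 1) — d² to each: A:25, B:145, C:116 → nearest is A
(9, -5) — d² to each: A:269, B:41, C:160 → nearest is B
(8, -9) — d² to each: A:340, B:90, C:121 → nearest is B
(6, -1) — d² to each: A:136, B:2, C:145 → nearest is B
(7, -8) — d² to each: A:290, B:68, C:101 → nearest is B
Tally — A:3, B:4, C:1. B captures the most (4).

B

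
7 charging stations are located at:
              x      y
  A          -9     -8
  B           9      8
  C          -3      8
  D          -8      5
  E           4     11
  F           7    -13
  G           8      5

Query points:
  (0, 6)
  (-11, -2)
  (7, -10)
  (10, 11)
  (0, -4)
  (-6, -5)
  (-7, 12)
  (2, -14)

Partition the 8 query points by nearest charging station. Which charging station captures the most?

A

(0, 6) — d² to each: A:277, B:85, C:13, D:65, E:41, F:410, G:65 → nearest is C
(-11, -2) — d² to each: A:40, B:500, C:164, D:58, E:394, F:445, G:410 → nearest is A
(7, -10) — d² to each: A:260, B:328, C:424, D:450, E:450, F:9, G:226 → nearest is F
(10, 11) — d² to each: A:722, B:10, C:178, D:360, E:36, F:585, G:40 → nearest is B
(0, -4) — d² to each: A:97, B:225, C:153, D:145, E:241, F:130, G:145 → nearest is A
(-6, -5) — d² to each: A:18, B:394, C:178, D:104, E:356, F:233, G:296 → nearest is A
(-7, 12) — d² to each: A:404, B:272, C:32, D:50, E:122, F:821, G:274 → nearest is C
(2, -14) — d² to each: A:157, B:533, C:509, D:461, E:629, F:26, G:397 → nearest is F
Tally — A:3, B:1, C:2, F:2. A captures the most (3).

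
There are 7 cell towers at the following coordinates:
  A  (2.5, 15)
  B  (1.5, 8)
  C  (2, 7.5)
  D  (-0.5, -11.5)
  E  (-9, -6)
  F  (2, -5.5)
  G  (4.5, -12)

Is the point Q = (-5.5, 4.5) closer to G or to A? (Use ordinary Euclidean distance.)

Compare squared distances:
|QG|² = (-5.5−4.5)² + (4.5−(-12))² = 100 + 272.25 = 372.25
|QA|² = (-5.5−2.5)² + (4.5−15)² = 64 + 110.25 = 174.25
372.25 > 174.25, so A is closer.

A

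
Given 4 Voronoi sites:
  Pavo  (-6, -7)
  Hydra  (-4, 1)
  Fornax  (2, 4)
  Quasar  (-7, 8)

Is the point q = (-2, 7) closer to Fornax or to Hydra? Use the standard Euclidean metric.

Fornax

Compare squared distances:
d²(q, Fornax) = (-2−2)² + (7−4)² = 16 + 9 = 25
d²(q, Hydra) = (-2−(-4))² + (7−1)² = 4 + 36 = 40
25 < 40, so Fornax is closer.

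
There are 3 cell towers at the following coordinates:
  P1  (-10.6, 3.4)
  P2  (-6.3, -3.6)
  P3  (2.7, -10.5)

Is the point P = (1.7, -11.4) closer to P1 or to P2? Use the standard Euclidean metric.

Compare squared distances:
|PP1|² = (1.7−(-10.6))² + (-11.4−3.4)² = 151.29 + 219.04 = 370.33
|PP2|² = (1.7−(-6.3))² + (-11.4−(-3.6))² = 64 + 60.84 = 124.84
370.33 > 124.84, so P2 is closer.

P2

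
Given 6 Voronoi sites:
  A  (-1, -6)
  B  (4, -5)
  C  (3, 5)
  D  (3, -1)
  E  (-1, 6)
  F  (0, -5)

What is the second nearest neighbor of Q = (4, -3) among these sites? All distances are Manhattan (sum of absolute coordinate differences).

d(Q,A) = |4−(-1)| + |-3−(-6)| = 5 + 3 = 8
d(Q,B) = |4−4| + |-3−(-5)| = 0 + 2 = 2
d(Q,C) = |4−3| + |-3−5| = 1 + 8 = 9
d(Q,D) = |4−3| + |-3−(-1)| = 1 + 2 = 3
d(Q,E) = |4−(-1)| + |-3−6| = 5 + 9 = 14
d(Q,F) = |4−0| + |-3−(-5)| = 4 + 2 = 6
Sorted ascending: B, D, F, … — the second-nearest is D.

D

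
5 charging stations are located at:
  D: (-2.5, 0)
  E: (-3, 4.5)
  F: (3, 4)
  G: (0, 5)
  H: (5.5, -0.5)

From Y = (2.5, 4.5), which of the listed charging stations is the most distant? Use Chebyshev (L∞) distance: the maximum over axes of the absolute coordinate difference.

d(Y,D) = max(5, 4.5) = 5
d(Y,E) = max(5.5, 0) = 5.5
d(Y,F) = max(0.5, 0.5) = 0.5
d(Y,G) = max(2.5, 0.5) = 2.5
d(Y,H) = max(3, 5) = 5
The largest is to E.

E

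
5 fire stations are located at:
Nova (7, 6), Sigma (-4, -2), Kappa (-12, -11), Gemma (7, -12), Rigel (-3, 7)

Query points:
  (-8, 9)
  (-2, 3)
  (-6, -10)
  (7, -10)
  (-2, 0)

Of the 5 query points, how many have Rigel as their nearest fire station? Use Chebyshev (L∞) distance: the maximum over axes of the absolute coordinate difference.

(-8, 9) — d to each: Nova:15, Sigma:11, Kappa:20, Gemma:21, Rigel:5 → nearest is Rigel
(-2, 3) — d to each: Nova:9, Sigma:5, Kappa:14, Gemma:15, Rigel:4 → nearest is Rigel
(-6, -10) — d to each: Nova:16, Sigma:8, Kappa:6, Gemma:13, Rigel:17 → nearest is Kappa
(7, -10) — d to each: Nova:16, Sigma:11, Kappa:19, Gemma:2, Rigel:17 → nearest is Gemma
(-2, 0) — d to each: Nova:9, Sigma:2, Kappa:11, Gemma:12, Rigel:7 → nearest is Sigma
2 of the 5 points have Rigel as nearest.

2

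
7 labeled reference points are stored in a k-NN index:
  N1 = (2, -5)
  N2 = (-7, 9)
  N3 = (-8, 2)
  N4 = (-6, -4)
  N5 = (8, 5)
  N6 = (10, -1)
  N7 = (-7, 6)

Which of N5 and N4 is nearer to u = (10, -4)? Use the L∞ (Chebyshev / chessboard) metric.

d(u,N5) = max(2, 9) = 9
d(u,N4) = max(16, 0) = 16
9 < 16, so N5 is closer.

N5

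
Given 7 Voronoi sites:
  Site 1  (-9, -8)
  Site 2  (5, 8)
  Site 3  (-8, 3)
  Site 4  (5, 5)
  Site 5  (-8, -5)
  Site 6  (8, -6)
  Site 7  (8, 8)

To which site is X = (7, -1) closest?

Site 6

Squared Euclidean distances:
d²(X, Site 1) = 256 + 49 = 305
d²(X, Site 2) = 4 + 81 = 85
d²(X, Site 3) = 225 + 16 = 241
d²(X, Site 4) = 4 + 36 = 40
d²(X, Site 5) = 225 + 16 = 241
d²(X, Site 6) = 1 + 25 = 26
d²(X, Site 7) = 1 + 81 = 82
Site 6 is nearest.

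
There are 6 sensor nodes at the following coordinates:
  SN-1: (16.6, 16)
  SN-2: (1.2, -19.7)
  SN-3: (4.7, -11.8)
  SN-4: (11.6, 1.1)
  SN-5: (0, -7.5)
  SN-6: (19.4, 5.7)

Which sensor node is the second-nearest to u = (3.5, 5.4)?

Since √ is increasing, it suffices to compare squared distances:
d²(u, SN-1) = (3.5−16.6)² + (5.4−16)² = 171.61 + 112.36 = 283.97
d²(u, SN-2) = (3.5−1.2)² + (5.4−(-19.7))² = 5.29 + 630.01 = 635.3
d²(u, SN-3) = (3.5−4.7)² + (5.4−(-11.8))² = 1.44 + 295.84 = 297.28
d²(u, SN-4) = (3.5−11.6)² + (5.4−1.1)² = 65.61 + 18.49 = 84.1
d²(u, SN-5) = (3.5−0)² + (5.4−(-7.5))² = 12.25 + 166.41 = 178.66
d²(u, SN-6) = (3.5−19.4)² + (5.4−5.7)² = 252.81 + 0.09 = 252.9
Sorted ascending: SN-4, SN-5, SN-6, … — the second-nearest is SN-5.

SN-5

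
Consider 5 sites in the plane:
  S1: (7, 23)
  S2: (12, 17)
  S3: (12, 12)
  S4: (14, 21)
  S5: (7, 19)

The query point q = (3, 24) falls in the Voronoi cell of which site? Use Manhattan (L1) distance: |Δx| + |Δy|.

d(q,S1) = |3−7| + |24−23| = 4 + 1 = 5
d(q,S2) = |3−12| + |24−17| = 9 + 7 = 16
d(q,S3) = |3−12| + |24−12| = 9 + 12 = 21
d(q,S4) = |3−14| + |24−21| = 11 + 3 = 14
d(q,S5) = |3−7| + |24−19| = 4 + 5 = 9
S1 is nearest.

S1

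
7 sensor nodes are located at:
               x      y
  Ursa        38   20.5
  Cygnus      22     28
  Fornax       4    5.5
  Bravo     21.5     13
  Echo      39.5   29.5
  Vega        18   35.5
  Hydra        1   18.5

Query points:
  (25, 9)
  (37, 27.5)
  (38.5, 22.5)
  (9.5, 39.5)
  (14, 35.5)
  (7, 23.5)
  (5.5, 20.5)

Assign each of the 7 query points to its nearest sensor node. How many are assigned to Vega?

(25, 9) — d² to each: Ursa:301.25, Cygnus:370, Fornax:453.25, Bravo:28.25, Echo:630.5, Vega:751.25, Hydra:666.25 → nearest is Bravo
(37, 27.5) — d² to each: Ursa:50, Cygnus:225.25, Fornax:1573, Bravo:450.5, Echo:10.25, Vega:425, Hydra:1377 → nearest is Echo
(38.5, 22.5) — d² to each: Ursa:4.25, Cygnus:302.5, Fornax:1479.25, Bravo:379.25, Echo:50, Vega:589.25, Hydra:1422.25 → nearest is Ursa
(9.5, 39.5) — d² to each: Ursa:1173.25, Cygnus:288.5, Fornax:1186.25, Bravo:846.25, Echo:1000, Vega:88.25, Hydra:513.25 → nearest is Vega
(14, 35.5) — d² to each: Ursa:801, Cygnus:120.25, Fornax:1000, Bravo:562.5, Echo:686.25, Vega:16, Hydra:458 → nearest is Vega
(7, 23.5) — d² to each: Ursa:970, Cygnus:245.25, Fornax:333, Bravo:320.5, Echo:1092.25, Vega:265, Hydra:61 → nearest is Hydra
(5.5, 20.5) — d² to each: Ursa:1056.25, Cygnus:328.5, Fornax:227.25, Bravo:312.25, Echo:1237, Vega:381.25, Hydra:24.25 → nearest is Hydra
2 of the 7 points have Vega as nearest.

2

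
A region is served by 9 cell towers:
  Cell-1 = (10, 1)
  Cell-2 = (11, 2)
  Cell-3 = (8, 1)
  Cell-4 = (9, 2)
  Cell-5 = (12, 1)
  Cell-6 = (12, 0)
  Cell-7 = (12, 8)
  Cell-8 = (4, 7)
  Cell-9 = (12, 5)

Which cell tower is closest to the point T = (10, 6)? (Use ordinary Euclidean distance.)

Cell-9

Compare squared distances (the ordering matches that of the actual distances):
d²(T, Cell-1) = 0 + 25 = 25
d²(T, Cell-2) = 1 + 16 = 17
d²(T, Cell-3) = 4 + 25 = 29
d²(T, Cell-4) = 1 + 16 = 17
d²(T, Cell-5) = 4 + 25 = 29
d²(T, Cell-6) = 4 + 36 = 40
d²(T, Cell-7) = 4 + 4 = 8
d²(T, Cell-8) = 36 + 1 = 37
d²(T, Cell-9) = 4 + 1 = 5
The smallest is to Cell-9, so T lies in the Voronoi region of Cell-9.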